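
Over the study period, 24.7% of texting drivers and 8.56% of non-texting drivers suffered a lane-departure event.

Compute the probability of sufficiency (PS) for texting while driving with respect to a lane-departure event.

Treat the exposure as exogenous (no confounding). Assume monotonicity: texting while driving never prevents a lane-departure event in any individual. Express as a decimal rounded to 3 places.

PS ≈ 0.177

p₁ = 0.247, p₀ = 0.0856.
Under exogeneity and monotonicity, PS = (p₁ − p₀) / (1 − p₀).
PS = (0.247 − 0.0856) / (1 − 0.0856) = 0.1614 / 0.9144 ≈ 0.1765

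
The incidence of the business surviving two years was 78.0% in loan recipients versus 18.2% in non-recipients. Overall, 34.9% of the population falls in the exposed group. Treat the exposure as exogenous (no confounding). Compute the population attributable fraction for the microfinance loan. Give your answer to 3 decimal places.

PAF ≈ 0.534

p₁ = 0.78, p₀ = 0.182.
Overall risk P(Y=1) = π·p₁ + (1−π)·p₀ = 0.349×0.78 + 0.651×0.182 = 0.3907.
Under exogeneity, PAF = [P(Y=1) − p₀] / P(Y=1).
PAF = (0.3907 − 0.182) / 0.3907 ≈ 0.5342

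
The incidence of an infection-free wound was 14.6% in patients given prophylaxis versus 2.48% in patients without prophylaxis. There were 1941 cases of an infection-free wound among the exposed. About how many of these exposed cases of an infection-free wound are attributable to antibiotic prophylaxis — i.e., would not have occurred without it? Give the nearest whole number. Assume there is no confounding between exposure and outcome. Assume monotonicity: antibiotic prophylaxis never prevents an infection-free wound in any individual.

about 1611 cases

p₁ = 0.146, p₀ = 0.0248.
PN = (p₁ − p₀)/p₁ = (0.146 − 0.0248) / 0.146 ≈ 0.83014.
Attributable cases ≈ PN × (exposed cases) = 0.83014 × 1941 ≈ 1611.30.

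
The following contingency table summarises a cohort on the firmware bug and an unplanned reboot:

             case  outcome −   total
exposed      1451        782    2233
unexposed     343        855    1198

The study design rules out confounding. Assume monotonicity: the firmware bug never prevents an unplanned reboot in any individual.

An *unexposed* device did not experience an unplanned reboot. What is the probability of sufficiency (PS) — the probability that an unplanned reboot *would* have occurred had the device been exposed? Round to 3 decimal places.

p₁ = P(outcome | exposed) = 1451/2233 = 0.6498
p₀ = P(outcome | unexposed) = 343/1198 = 0.28631
Under exogeneity and monotonicity, PS = (p₁ − p₀) / (1 − p₀).
PS = (0.6498 − 0.28631) / (1 − 0.28631) = 0.36349 / 0.71369 ≈ 0.5093

PS ≈ 0.509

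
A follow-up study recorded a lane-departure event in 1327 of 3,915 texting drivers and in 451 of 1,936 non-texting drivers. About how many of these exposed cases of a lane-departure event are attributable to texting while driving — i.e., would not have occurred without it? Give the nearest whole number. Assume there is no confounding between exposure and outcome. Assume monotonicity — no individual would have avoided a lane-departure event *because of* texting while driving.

p₁ = P(outcome | exposed) = 1327/3915 = 0.33895
p₀ = P(outcome | unexposed) = 451/1936 = 0.23295
PN = (p₁ − p₀)/p₁ = (0.33895 − 0.23295) / 0.33895 ≈ 0.31272.
Attributable cases ≈ PN × (exposed cases) = 0.31272 × 1327 ≈ 414.98.

about 415 cases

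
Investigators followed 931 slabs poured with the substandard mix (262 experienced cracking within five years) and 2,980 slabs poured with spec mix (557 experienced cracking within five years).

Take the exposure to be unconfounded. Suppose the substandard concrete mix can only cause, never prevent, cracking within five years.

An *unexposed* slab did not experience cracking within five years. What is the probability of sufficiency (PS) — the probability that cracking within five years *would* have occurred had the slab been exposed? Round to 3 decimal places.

p₁ = P(outcome | exposed) = 262/931 = 0.28142
p₀ = P(outcome | unexposed) = 557/2980 = 0.18691
Under exogeneity and monotonicity, PS = (p₁ − p₀) / (1 − p₀).
PS = (0.28142 − 0.18691) / (1 − 0.18691) = 0.094505 / 0.81309 ≈ 0.1162

PS ≈ 0.116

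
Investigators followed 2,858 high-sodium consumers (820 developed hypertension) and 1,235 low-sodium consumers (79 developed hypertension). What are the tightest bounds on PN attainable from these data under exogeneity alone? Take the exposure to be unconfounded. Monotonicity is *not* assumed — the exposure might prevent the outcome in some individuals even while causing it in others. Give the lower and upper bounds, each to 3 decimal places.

0.777 ≤ PN ≤ 1.000

p₁ = P(outcome | exposed) = 820/2858 = 0.28691
p₀ = P(outcome | unexposed) = 79/1235 = 0.063968
Under exogeneity alone the bounds on PN are max{0,(p₁−p₀)/p₁} ≤ PN ≤ min{1,(1−p₀)/p₁}.
  lower = (p₁ − p₀)/p₁ = 0.22295 / 0.28691 ≈ 0.7770
  upper = min{1, (1 − p₀)/p₁} = 0.93603 / 0.28691 ≈ 3.2624 → capped at 1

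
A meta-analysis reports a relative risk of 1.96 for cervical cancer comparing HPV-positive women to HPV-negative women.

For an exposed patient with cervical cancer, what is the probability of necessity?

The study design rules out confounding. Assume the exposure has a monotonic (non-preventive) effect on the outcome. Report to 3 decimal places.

Under exogeneity and monotonicity, PN = (RR − 1) / RR = 1 − 1/RR.
PN = (1.96 − 1) / 1.96 = 0.96 / 1.96 ≈ 0.4898

PN ≈ 0.490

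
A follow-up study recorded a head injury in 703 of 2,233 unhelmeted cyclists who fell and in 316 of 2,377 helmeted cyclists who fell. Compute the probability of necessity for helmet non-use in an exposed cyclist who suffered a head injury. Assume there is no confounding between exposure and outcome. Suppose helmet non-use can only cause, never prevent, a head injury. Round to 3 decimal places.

PN ≈ 0.578

p₁ = P(outcome | exposed) = 703/2233 = 0.31482
p₀ = P(outcome | unexposed) = 316/2377 = 0.13294
Under exogeneity and monotonicity, PN = (p₁ − p₀) / p₁.
PN = (0.31482 − 0.13294) / 0.31482 = 0.18188 / 0.31482 ≈ 0.5777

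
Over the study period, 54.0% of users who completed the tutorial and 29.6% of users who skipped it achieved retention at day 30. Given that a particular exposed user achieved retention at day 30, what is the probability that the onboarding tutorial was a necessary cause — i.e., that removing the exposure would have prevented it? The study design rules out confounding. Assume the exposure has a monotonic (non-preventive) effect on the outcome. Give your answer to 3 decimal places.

PN ≈ 0.452

p₁ = 0.54, p₀ = 0.296.
Under exogeneity and monotonicity, PN = (p₁ − p₀) / p₁.
PN = (0.54 − 0.296) / 0.54 = 0.244 / 0.54 ≈ 0.4519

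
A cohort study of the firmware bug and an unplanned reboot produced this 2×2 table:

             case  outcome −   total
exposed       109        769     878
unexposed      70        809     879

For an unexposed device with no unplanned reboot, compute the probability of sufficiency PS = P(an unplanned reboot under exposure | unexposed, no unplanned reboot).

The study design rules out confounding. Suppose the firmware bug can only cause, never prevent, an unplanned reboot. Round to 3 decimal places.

p₁ = P(outcome | exposed) = 109/878 = 0.12415
p₀ = P(outcome | unexposed) = 70/879 = 0.079636
Under exogeneity and monotonicity, PS = (p₁ − p₀)/(1 − p₀).
PS = (0.12415 − 0.079636) / 0.92036 ≈ 0.0484

PS ≈ 0.048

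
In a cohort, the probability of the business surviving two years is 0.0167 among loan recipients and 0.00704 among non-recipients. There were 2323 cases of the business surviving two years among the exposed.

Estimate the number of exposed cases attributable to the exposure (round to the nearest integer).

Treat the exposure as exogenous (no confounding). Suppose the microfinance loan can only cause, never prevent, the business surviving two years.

about 1344 cases

Let p₁ = 0.0167, p₀ = 0.00704.
PN = (p₁ − p₀)/p₁ = (0.0167 − 0.00704) / 0.0167 ≈ 0.57844.
Attributable cases ≈ PN × (exposed cases) = 0.57844 × 2323 ≈ 1343.72.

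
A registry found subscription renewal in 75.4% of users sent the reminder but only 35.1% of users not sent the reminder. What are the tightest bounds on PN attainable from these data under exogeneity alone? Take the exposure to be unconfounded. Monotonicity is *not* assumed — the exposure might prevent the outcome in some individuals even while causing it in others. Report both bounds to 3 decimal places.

0.534 ≤ PN ≤ 0.861

p₁ = 0.754, p₀ = 0.351.
Under exogeneity alone the bounds on PN are max{0,(p₁−p₀)/p₁} ≤ PN ≤ min{1,(1−p₀)/p₁}.
  lower = (p₁ − p₀)/p₁ = 0.403 / 0.754 ≈ 0.5345
  upper = min{1, (1 − p₀)/p₁} = 0.649 / 0.754 ≈ 0.8607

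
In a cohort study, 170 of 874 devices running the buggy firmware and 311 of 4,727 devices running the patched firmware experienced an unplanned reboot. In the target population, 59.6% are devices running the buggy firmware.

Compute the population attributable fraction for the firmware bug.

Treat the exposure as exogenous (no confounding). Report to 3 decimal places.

PAF ≈ 0.538

p₁ = P(outcome | exposed) = 170/874 = 0.19451
p₀ = P(outcome | unexposed) = 311/4727 = 0.065792
Overall risk P(Y=1) = π·p₁ + (1−π)·p₀ = 0.596×0.19451 + 0.404×0.065792 = 0.14251.
Under exogeneity, PAF = [P(Y=1) − p₀] / P(Y=1).
PAF = (0.14251 − 0.065792) / 0.14251 ≈ 0.5383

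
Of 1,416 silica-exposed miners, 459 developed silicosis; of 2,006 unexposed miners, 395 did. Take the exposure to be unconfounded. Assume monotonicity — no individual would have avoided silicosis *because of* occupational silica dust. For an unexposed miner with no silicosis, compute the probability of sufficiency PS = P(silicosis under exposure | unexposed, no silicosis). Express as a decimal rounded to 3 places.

PS ≈ 0.158

p₁ = P(outcome | exposed) = 459/1416 = 0.32415
p₀ = P(outcome | unexposed) = 395/2006 = 0.19691
Under exogeneity and monotonicity, PS = (p₁ − p₀) / (1 − p₀).
PS = (0.32415 − 0.19691) / (1 − 0.19691) = 0.12724 / 0.80309 ≈ 0.1584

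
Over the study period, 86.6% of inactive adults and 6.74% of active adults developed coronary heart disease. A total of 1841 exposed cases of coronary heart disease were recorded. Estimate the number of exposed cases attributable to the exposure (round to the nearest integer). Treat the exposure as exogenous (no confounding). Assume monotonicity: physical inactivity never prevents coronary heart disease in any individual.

about 1698 cases

p₁ = 0.866, p₀ = 0.0674.
PN = (p₁ − p₀)/p₁ = (0.866 − 0.0674) / 0.866 ≈ 0.92217.
Attributable cases ≈ PN × (exposed cases) = 0.92217 × 1841 ≈ 1697.72.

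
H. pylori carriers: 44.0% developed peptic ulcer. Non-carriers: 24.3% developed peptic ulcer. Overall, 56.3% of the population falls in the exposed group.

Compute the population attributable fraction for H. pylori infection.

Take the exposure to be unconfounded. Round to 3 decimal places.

PAF ≈ 0.313

p₁ = 0.44, p₀ = 0.243.
Overall risk P(Y=1) = π·p₁ + (1−π)·p₀ = 0.563×0.44 + 0.437×0.243 = 0.35391.
Under exogeneity, PAF = [P(Y=1) − p₀] / P(Y=1).
PAF = (0.35391 − 0.243) / 0.35391 ≈ 0.3134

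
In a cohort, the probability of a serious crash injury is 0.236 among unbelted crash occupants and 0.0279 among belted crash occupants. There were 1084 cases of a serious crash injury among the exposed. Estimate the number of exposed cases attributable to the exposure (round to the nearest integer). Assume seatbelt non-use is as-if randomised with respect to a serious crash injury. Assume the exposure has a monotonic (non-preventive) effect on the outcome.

Let p₁ = 0.236, p₀ = 0.0279.
PN = (p₁ − p₀)/p₁ = (0.236 − 0.0279) / 0.236 ≈ 0.88178.
Attributable cases ≈ PN × (exposed cases) = 0.88178 × 1084 ≈ 955.85.

about 956 cases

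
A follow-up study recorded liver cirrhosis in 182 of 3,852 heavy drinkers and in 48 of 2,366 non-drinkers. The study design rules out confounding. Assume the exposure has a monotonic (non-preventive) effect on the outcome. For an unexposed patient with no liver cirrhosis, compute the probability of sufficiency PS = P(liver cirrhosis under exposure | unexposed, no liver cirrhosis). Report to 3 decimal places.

p₁ = P(outcome | exposed) = 182/3852 = 0.047248
p₀ = P(outcome | unexposed) = 48/2366 = 0.020287
Under exogeneity and monotonicity, PS = (p₁ − p₀) / (1 − p₀).
PS = (0.047248 − 0.020287) / (1 − 0.020287) = 0.026961 / 0.97971 ≈ 0.0275

PS ≈ 0.028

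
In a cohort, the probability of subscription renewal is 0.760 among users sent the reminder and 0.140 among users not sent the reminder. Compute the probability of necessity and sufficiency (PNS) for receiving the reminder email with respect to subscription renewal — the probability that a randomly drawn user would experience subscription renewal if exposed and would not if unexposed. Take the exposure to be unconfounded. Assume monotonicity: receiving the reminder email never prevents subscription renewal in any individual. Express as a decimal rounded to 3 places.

PNS ≈ 0.620

Let p₁ = 0.76, p₀ = 0.14.
Under exogeneity and monotonicity, PNS = p₁ − p₀.
PNS = 0.76 − 0.14 = 0.62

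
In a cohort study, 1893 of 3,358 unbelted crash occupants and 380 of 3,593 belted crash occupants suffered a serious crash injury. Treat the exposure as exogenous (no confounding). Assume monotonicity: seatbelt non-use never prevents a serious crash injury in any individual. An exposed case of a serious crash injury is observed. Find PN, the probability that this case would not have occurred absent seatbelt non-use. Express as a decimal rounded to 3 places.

PN ≈ 0.812

p₁ = P(outcome | exposed) = 1893/3358 = 0.56373
p₀ = P(outcome | unexposed) = 380/3593 = 0.10576
Under exogeneity and monotonicity, PN = (p₁ − p₀) / p₁.
PN = (0.56373 − 0.10576) / 0.56373 = 0.45797 / 0.56373 ≈ 0.8124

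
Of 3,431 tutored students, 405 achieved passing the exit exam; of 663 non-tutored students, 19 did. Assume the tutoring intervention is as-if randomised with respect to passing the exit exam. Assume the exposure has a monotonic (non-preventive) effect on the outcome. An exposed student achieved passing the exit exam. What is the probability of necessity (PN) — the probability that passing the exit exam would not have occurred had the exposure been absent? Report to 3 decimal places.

PN ≈ 0.757

p₁ = P(outcome | exposed) = 405/3431 = 0.11804
p₀ = P(outcome | unexposed) = 19/663 = 0.028658
Under exogeneity and monotonicity, PN = (p₁ − p₀) / p₁.
PN = (0.11804 − 0.028658) / 0.11804 = 0.089384 / 0.11804 ≈ 0.7572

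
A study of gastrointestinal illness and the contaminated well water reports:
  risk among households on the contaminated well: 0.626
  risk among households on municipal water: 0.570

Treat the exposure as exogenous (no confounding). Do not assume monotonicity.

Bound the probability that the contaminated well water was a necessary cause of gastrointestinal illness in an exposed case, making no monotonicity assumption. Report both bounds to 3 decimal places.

Let p₁ = 0.626, p₀ = 0.57.
Under exogeneity alone the bounds on PN are max{0,(p₁−p₀)/p₁} ≤ PN ≤ min{1,(1−p₀)/p₁}.
  lower = (p₁ − p₀)/p₁ = 0.056 / 0.626 ≈ 0.0895
  upper = min{1, (1 − p₀)/p₁} = 0.43 / 0.626 ≈ 0.6869

0.089 ≤ PN ≤ 0.687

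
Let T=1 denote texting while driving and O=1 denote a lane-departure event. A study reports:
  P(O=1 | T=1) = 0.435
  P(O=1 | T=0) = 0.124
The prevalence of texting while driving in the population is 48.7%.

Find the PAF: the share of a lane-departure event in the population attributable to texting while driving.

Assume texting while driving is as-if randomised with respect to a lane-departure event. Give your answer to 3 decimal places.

Let p₁ = 0.435, p₀ = 0.124.
Overall risk P(Y=1) = π·p₁ + (1−π)·p₀ = 0.487×0.435 + 0.513×0.124 = 0.27546.
Under exogeneity, PAF = [P(Y=1) − p₀] / P(Y=1).
PAF = (0.27546 − 0.124) / 0.27546 ≈ 0.5498

PAF ≈ 0.550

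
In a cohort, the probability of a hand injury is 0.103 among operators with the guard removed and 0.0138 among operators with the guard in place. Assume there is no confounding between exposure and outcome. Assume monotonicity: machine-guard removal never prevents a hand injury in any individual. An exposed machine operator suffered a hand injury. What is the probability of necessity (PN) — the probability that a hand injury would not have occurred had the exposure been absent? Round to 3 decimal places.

Let p₁ = 0.103, p₀ = 0.0138.
Under exogeneity and monotonicity, PN = (p₁ − p₀) / p₁.
PN = (0.103 − 0.0138) / 0.103 = 0.0892 / 0.103 ≈ 0.8660

PN ≈ 0.866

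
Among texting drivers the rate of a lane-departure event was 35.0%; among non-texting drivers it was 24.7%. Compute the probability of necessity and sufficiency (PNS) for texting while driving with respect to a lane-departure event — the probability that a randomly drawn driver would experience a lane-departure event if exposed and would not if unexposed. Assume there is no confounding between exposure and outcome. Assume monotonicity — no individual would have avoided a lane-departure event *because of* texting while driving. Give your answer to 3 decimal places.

PNS ≈ 0.103

p₁ = 0.35, p₀ = 0.247.
Under exogeneity and monotonicity, PNS = p₁ − p₀.
PNS = 0.35 − 0.247 = 0.103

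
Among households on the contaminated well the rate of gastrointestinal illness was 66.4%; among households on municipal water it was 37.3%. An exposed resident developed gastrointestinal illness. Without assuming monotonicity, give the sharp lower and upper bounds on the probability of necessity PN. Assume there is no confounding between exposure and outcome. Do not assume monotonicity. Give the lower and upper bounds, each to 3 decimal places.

0.438 ≤ PN ≤ 0.944

p₁ = 0.664, p₀ = 0.373.
Under exogeneity alone the bounds on PN are max{0,(p₁−p₀)/p₁} ≤ PN ≤ min{1,(1−p₀)/p₁}.
  lower = (p₁ − p₀)/p₁ = 0.291 / 0.664 ≈ 0.4383
  upper = min{1, (1 − p₀)/p₁} = 0.627 / 0.664 ≈ 0.9443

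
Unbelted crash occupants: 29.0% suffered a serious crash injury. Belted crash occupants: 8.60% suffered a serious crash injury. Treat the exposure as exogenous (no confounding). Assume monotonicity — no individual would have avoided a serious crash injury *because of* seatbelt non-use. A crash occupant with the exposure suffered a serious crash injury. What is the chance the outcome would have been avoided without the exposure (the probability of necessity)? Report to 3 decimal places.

p₁ = 0.29, p₀ = 0.086.
Under exogeneity and monotonicity, PN = (p₁ − p₀) / p₁.
PN = (0.29 − 0.086) / 0.29 = 0.204 / 0.29 ≈ 0.7034

PN ≈ 0.703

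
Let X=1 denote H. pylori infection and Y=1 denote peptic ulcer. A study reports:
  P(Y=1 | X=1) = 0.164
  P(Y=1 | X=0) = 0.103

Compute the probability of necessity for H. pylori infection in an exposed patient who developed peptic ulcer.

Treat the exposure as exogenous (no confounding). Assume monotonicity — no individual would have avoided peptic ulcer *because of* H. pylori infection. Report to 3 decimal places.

PN ≈ 0.372

Let p₁ = 0.164, p₀ = 0.103.
Under exogeneity and monotonicity, PN = (p₁ − p₀) / p₁.
PN = (0.164 − 0.103) / 0.164 = 0.061 / 0.164 ≈ 0.3720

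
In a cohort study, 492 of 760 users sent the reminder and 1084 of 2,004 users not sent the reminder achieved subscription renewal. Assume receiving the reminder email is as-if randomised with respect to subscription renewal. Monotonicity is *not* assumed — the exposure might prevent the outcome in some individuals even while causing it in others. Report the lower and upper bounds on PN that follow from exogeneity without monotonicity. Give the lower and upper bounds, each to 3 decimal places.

p₁ = P(outcome | exposed) = 492/760 = 0.64737
p₀ = P(outcome | unexposed) = 1084/2004 = 0.54092
Under exogeneity alone the bounds on PN are max{0,(p₁−p₀)/p₁} ≤ PN ≤ min{1,(1−p₀)/p₁}.
  lower = (p₁ − p₀)/p₁ = 0.10645 / 0.64737 ≈ 0.1644
  upper = min{1, (1 − p₀)/p₁} = 0.45908 / 0.64737 ≈ 0.7092

0.164 ≤ PN ≤ 0.709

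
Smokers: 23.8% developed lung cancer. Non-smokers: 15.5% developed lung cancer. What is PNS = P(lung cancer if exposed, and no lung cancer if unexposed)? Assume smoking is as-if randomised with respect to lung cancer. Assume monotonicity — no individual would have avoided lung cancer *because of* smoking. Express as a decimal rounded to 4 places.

p₁ = 0.238, p₀ = 0.155.
Under exogeneity and monotonicity, PNS = p₁ − p₀.
PNS = 0.238 − 0.155 = 0.083

PNS ≈ 0.0830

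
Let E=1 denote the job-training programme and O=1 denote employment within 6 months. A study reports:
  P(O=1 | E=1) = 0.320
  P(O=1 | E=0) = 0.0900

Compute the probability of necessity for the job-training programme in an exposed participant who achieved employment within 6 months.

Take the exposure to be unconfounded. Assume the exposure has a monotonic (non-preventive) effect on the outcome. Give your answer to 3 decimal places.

PN ≈ 0.719

Let p₁ = 0.32, p₀ = 0.09.
Under exogeneity and monotonicity, PN = (p₁ − p₀) / p₁.
PN = (0.32 − 0.09) / 0.32 = 0.23 / 0.32 ≈ 0.7188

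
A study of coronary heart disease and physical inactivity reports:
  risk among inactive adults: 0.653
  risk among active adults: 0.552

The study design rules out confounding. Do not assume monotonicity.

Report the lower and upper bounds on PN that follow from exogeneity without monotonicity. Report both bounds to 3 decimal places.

Let p₁ = 0.653, p₀ = 0.552.
Under exogeneity alone the bounds on PN are max{0,(p₁−p₀)/p₁} ≤ PN ≤ min{1,(1−p₀)/p₁}.
  lower = (p₁ − p₀)/p₁ = 0.101 / 0.653 ≈ 0.1547
  upper = min{1, (1 − p₀)/p₁} = 0.448 / 0.653 ≈ 0.6861

0.155 ≤ PN ≤ 0.686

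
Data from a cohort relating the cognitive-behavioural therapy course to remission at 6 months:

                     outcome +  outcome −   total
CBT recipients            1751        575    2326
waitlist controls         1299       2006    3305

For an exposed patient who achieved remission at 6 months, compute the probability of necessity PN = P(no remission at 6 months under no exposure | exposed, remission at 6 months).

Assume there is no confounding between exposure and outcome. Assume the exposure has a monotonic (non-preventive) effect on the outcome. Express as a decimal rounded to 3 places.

p₁ = P(outcome | exposed) = 1751/2326 = 0.75279
p₀ = P(outcome | unexposed) = 1299/3305 = 0.39304
Under exogeneity and monotonicity, PN = (p₁ − p₀) / p₁.
PN = (0.75279 − 0.39304) / 0.75279 = 0.35975 / 0.75279 ≈ 0.4779

PN ≈ 0.478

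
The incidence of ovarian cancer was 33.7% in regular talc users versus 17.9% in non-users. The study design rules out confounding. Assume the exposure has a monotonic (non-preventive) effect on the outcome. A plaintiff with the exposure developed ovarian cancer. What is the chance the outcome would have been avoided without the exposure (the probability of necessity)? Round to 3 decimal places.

PN ≈ 0.469

p₁ = 0.337, p₀ = 0.179.
Under exogeneity and monotonicity, PN = (p₁ − p₀) / p₁.
PN = (0.337 − 0.179) / 0.337 = 0.158 / 0.337 ≈ 0.4688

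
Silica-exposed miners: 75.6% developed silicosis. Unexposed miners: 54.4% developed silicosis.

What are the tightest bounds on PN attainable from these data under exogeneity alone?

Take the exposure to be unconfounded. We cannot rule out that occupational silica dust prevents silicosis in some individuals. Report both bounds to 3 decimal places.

p₁ = 0.756, p₀ = 0.544.
Under exogeneity alone the bounds on PN are max{0,(p₁−p₀)/p₁} ≤ PN ≤ min{1,(1−p₀)/p₁}.
  lower = (p₁ − p₀)/p₁ = 0.212 / 0.756 ≈ 0.2804
  upper = min{1, (1 − p₀)/p₁} = 0.456 / 0.756 ≈ 0.6032

0.280 ≤ PN ≤ 0.603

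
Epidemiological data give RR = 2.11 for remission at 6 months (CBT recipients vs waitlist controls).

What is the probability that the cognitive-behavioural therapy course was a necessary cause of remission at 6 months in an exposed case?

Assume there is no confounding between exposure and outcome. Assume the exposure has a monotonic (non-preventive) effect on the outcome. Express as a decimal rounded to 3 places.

PN ≈ 0.526

Under exogeneity and monotonicity, PN = (RR − 1) / RR = 1 − 1/RR.
PN = (2.11 − 1) / 2.11 = 1.11 / 2.11 ≈ 0.5261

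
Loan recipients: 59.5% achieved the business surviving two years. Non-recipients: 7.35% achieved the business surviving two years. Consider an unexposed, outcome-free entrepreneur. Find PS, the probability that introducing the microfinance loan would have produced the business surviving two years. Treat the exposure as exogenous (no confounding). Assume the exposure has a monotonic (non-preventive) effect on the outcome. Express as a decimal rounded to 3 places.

PS ≈ 0.563

p₁ = 0.595, p₀ = 0.0735.
Under exogeneity and monotonicity, PS = (p₁ − p₀) / (1 − p₀).
PS = (0.595 − 0.0735) / (1 − 0.0735) = 0.5215 / 0.9265 ≈ 0.5629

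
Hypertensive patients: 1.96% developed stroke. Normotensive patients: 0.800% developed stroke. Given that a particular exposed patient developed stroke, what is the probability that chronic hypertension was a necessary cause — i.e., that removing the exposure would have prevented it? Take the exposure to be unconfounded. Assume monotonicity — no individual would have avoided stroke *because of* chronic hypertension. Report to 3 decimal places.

PN ≈ 0.592

p₁ = 0.0196, p₀ = 0.008.
Under exogeneity and monotonicity, PN = (p₁ − p₀) / p₁.
PN = (0.0196 − 0.008) / 0.0196 = 0.0116 / 0.0196 ≈ 0.5918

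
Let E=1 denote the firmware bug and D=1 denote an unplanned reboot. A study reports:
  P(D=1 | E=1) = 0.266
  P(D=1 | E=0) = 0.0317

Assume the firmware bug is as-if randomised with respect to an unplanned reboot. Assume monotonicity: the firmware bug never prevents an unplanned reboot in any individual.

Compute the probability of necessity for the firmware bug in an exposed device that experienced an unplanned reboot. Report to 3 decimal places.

Let p₁ = 0.266, p₀ = 0.0317.
Under exogeneity and monotonicity, PN = (p₁ − p₀) / p₁.
PN = (0.266 − 0.0317) / 0.266 = 0.2343 / 0.266 ≈ 0.8808

PN ≈ 0.881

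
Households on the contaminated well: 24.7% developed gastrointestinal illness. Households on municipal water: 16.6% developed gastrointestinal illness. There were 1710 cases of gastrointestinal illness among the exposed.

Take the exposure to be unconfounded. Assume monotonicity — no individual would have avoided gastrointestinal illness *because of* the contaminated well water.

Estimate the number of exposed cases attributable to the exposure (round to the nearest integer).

p₁ = 0.247, p₀ = 0.166.
PN = (p₁ − p₀)/p₁ = (0.247 − 0.166) / 0.247 ≈ 0.32794.
Attributable cases ≈ PN × (exposed cases) = 0.32794 × 1710 ≈ 560.77.

about 561 cases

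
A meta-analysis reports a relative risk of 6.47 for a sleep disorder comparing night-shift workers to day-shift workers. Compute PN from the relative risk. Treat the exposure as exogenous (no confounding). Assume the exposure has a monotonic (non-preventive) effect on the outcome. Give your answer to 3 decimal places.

Under exogeneity and monotonicity, PN = (RR − 1) / RR = 1 − 1/RR.
PN = (6.47 − 1) / 6.47 = 5.47 / 6.47 ≈ 0.8454

PN ≈ 0.845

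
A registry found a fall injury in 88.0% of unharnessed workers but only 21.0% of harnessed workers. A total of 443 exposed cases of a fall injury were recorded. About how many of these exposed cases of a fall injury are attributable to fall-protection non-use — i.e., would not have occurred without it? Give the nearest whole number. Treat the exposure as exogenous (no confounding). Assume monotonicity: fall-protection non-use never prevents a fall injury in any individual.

p₁ = 0.88, p₀ = 0.21.
PN = (p₁ − p₀)/p₁ = (0.88 − 0.21) / 0.88 ≈ 0.76136.
Attributable cases ≈ PN × (exposed cases) = 0.76136 × 443 ≈ 337.28.

about 337 cases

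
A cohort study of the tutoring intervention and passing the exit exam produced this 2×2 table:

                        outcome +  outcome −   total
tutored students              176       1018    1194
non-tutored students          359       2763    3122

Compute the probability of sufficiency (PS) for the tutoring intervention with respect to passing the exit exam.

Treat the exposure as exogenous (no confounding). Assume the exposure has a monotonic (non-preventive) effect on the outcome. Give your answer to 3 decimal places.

PS ≈ 0.037

p₁ = P(outcome | exposed) = 176/1194 = 0.1474
p₀ = P(outcome | unexposed) = 359/3122 = 0.11499
Under exogeneity and monotonicity, PS = (p₁ − p₀) / (1 − p₀).
PS = (0.1474 − 0.11499) / (1 − 0.11499) = 0.032413 / 0.88501 ≈ 0.0366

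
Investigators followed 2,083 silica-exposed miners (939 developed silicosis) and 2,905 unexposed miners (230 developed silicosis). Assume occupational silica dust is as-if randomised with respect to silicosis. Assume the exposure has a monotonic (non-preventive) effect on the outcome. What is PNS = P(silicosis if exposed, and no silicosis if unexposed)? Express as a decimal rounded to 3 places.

PNS ≈ 0.372

p₁ = P(outcome | exposed) = 939/2083 = 0.45079
p₀ = P(outcome | unexposed) = 230/2905 = 0.079174
Under exogeneity and monotonicity, PNS = p₁ − p₀.
PNS = 0.45079 − 0.079174 = 0.37162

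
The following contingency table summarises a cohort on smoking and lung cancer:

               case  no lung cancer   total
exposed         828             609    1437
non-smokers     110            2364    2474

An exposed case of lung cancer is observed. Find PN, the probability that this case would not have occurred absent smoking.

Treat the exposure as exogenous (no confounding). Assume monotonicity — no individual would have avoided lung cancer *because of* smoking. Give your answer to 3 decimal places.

p₁ = P(outcome | exposed) = 828/1437 = 0.5762
p₀ = P(outcome | unexposed) = 110/2474 = 0.044462
Under exogeneity and monotonicity, PN = (p₁ − p₀)/p₁.
PN = (0.5762 − 0.044462) / 0.5762 ≈ 0.9228

PN ≈ 0.923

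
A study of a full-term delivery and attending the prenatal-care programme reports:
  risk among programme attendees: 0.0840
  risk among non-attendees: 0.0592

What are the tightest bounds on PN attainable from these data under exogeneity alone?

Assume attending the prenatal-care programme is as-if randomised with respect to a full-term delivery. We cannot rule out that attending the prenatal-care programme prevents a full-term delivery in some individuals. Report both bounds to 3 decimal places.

0.295 ≤ PN ≤ 1.000

Let p₁ = 0.084, p₀ = 0.0592.
Under exogeneity alone the bounds on PN are max{0,(p₁−p₀)/p₁} ≤ PN ≤ min{1,(1−p₀)/p₁}.
  lower = (p₁ − p₀)/p₁ = 0.0248 / 0.084 ≈ 0.2952
  upper = min{1, (1 − p₀)/p₁} = 0.9408 / 0.084 ≈ 11.2000 → capped at 1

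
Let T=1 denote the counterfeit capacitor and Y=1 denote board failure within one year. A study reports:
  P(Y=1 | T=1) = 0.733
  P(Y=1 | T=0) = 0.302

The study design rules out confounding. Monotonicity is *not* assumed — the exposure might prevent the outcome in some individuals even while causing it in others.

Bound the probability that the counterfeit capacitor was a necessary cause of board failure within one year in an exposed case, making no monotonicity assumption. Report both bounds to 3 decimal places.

0.588 ≤ PN ≤ 0.952

Let p₁ = 0.733, p₀ = 0.302.
Under exogeneity alone the bounds on PN are max{0,(p₁−p₀)/p₁} ≤ PN ≤ min{1,(1−p₀)/p₁}.
  lower = (p₁ − p₀)/p₁ = 0.431 / 0.733 ≈ 0.5880
  upper = min{1, (1 − p₀)/p₁} = 0.698 / 0.733 ≈ 0.9523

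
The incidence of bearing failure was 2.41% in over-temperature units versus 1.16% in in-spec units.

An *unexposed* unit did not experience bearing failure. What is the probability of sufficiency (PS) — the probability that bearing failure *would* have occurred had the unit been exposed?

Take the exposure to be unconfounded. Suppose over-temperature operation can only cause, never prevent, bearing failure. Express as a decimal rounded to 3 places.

PS ≈ 0.013

p₁ = 0.0241, p₀ = 0.0116.
Under exogeneity and monotonicity, PS = (p₁ − p₀) / (1 − p₀).
PS = (0.0241 − 0.0116) / (1 − 0.0116) = 0.0125 / 0.9884 ≈ 0.0126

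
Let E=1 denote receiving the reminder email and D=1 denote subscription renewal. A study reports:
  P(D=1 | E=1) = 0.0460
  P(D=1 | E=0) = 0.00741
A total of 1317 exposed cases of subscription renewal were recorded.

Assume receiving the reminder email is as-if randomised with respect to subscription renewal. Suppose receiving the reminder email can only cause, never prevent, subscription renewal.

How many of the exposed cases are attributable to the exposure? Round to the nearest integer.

Let p₁ = 0.046, p₀ = 0.00741.
PN = (p₁ − p₀)/p₁ = (0.046 − 0.00741) / 0.046 ≈ 0.83891.
Attributable cases ≈ PN × (exposed cases) = 0.83891 × 1317 ≈ 1104.85.

about 1105 cases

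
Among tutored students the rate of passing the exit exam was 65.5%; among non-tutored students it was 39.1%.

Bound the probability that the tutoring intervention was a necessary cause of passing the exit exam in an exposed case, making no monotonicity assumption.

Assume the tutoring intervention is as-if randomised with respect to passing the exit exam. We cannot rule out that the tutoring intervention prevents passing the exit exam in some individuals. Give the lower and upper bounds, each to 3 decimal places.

0.403 ≤ PN ≤ 0.930

p₁ = 0.655, p₀ = 0.391.
Under exogeneity alone the bounds on PN are max{0,(p₁−p₀)/p₁} ≤ PN ≤ min{1,(1−p₀)/p₁}.
  lower = (p₁ − p₀)/p₁ = 0.264 / 0.655 ≈ 0.4031
  upper = min{1, (1 − p₀)/p₁} = 0.609 / 0.655 ≈ 0.9298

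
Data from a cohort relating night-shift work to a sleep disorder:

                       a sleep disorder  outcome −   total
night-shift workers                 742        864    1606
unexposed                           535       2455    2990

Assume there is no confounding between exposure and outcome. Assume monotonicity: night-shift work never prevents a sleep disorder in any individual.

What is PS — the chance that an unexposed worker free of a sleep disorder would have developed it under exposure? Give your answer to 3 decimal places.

PS ≈ 0.345

p₁ = P(outcome | exposed) = 742/1606 = 0.46202
p₀ = P(outcome | unexposed) = 535/2990 = 0.17893
Under exogeneity and monotonicity, PS = (p₁ − p₀) / (1 − p₀).
PS = (0.46202 − 0.17893) / (1 − 0.17893) = 0.28309 / 0.82107 ≈ 0.3448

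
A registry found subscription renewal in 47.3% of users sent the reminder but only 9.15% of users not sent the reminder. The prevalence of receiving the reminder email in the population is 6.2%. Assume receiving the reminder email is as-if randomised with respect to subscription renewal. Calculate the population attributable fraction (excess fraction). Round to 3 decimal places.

p₁ = 0.473, p₀ = 0.0915.
Overall risk P(Y=1) = π·p₁ + (1−π)·p₀ = 0.062×0.473 + 0.938×0.0915 = 0.11515.
Under exogeneity, PAF = [P(Y=1) − p₀] / P(Y=1).
PAF = (0.11515 − 0.0915) / 0.11515 ≈ 0.2054

PAF ≈ 0.205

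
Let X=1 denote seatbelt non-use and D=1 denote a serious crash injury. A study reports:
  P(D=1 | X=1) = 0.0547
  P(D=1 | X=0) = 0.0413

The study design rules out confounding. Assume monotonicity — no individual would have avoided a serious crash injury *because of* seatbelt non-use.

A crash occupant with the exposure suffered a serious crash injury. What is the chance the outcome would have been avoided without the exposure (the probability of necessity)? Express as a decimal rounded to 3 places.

PN ≈ 0.245

Let p₁ = 0.0547, p₀ = 0.0413.
Under exogeneity and monotonicity, PN = (p₁ − p₀) / p₁.
PN = (0.0547 − 0.0413) / 0.0547 = 0.0134 / 0.0547 ≈ 0.2450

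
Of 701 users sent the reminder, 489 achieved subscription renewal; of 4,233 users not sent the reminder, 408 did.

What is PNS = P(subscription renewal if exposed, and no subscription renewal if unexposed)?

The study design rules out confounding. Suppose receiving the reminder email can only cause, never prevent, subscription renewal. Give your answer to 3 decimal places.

PNS ≈ 0.601

p₁ = P(outcome | exposed) = 489/701 = 0.69757
p₀ = P(outcome | unexposed) = 408/4233 = 0.096386
Under exogeneity and monotonicity, PNS = p₁ − p₀.
PNS = 0.69757 − 0.096386 = 0.60119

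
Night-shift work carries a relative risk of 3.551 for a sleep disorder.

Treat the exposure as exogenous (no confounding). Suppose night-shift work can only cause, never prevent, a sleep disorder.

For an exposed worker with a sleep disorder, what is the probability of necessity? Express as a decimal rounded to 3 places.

PN ≈ 0.718

Under exogeneity and monotonicity, PN = (RR − 1) / RR = 1 − 1/RR.
PN = (3.551 − 1) / 3.551 = 2.551 / 3.551 ≈ 0.7184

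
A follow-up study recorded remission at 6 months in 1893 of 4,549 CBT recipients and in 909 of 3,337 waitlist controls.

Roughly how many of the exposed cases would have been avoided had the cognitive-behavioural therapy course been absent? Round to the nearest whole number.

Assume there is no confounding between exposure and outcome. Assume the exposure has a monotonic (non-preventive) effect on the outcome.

about 654 cases

p₁ = P(outcome | exposed) = 1893/4549 = 0.41614
p₀ = P(outcome | unexposed) = 909/3337 = 0.2724
PN = (p₁ − p₀)/p₁ = (0.41614 − 0.2724) / 0.41614 ≈ 0.34540.
Attributable cases ≈ PN × (exposed cases) = 0.34540 × 1893 ≈ 653.85.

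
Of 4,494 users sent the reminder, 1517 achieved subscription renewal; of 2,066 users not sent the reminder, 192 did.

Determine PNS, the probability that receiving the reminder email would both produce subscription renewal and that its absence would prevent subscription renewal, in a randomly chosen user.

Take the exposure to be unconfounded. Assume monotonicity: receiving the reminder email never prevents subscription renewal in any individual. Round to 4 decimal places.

PNS ≈ 0.2446

p₁ = P(outcome | exposed) = 1517/4494 = 0.33756
p₀ = P(outcome | unexposed) = 192/2066 = 0.092933
Under exogeneity and monotonicity, PNS = p₁ − p₀.
PNS = 0.33756 − 0.092933 = 0.24463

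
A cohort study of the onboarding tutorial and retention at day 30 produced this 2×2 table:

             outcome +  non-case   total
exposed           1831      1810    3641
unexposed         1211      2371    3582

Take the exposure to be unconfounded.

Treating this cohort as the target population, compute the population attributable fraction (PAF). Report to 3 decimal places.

PAF ≈ 0.197

p₁ = P(outcome | exposed) = 1831/3641 = 0.50288
p₀ = P(outcome | unexposed) = 1211/3582 = 0.33808
Exposure prevalence π = 3641/7223 = 0.50408; overall risk P(Y=1) = 0.42115.
Under exogeneity, PAF = [P(Y=1) − p₀]/P(Y=1).
PAF = (0.42115 − 0.33808) / 0.42115 ≈ 0.1973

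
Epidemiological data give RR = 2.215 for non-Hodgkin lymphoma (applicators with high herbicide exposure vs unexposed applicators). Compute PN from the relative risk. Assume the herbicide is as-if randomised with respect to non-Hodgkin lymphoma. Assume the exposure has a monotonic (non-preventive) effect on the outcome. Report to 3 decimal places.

Under exogeneity and monotonicity, PN = (RR − 1) / RR = 1 − 1/RR.
PN = (2.215 − 1) / 2.215 = 1.215 / 2.215 ≈ 0.5485

PN ≈ 0.549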